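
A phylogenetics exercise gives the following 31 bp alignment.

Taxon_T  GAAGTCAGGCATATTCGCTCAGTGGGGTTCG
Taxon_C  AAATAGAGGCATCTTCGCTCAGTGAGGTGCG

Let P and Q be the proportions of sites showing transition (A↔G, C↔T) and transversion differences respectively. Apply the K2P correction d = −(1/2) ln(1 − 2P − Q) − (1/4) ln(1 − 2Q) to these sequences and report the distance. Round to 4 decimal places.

Differing sites — 1:G/A (Ti); 4:G/T (Tv); 5:T/A (Tv); 6:C/G (Tv); 13:A/C (Tv); 25:G/A (Ti); 29:T/G (Tv).
Of the 7 differences, 2 transitions and 5 transversions over 31 sites: P = 2/31 = 0.064516, Q = 5/31 = 0.161290.
d = −0.5·ln(0.709678) − 0.25·ln(0.677420) = −0.5·(-0.342944) − 0.25·(-0.389464) = 0.2688.

0.2688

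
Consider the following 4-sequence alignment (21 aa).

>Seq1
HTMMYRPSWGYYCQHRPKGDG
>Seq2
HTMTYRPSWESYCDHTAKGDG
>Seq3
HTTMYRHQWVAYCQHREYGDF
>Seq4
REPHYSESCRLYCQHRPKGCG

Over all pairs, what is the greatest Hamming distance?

Pairwise Hamming distances:
  Seq1 vs Seq2: 6
  Seq1 vs Seq3: 8
  Seq1 vs Seq4: 10
  Seq2 vs Seq3: 11
  Seq2 vs Seq4: 13
  Seq3 vs Seq4: 14
The largest is 14, between Seq3 and Seq4.

14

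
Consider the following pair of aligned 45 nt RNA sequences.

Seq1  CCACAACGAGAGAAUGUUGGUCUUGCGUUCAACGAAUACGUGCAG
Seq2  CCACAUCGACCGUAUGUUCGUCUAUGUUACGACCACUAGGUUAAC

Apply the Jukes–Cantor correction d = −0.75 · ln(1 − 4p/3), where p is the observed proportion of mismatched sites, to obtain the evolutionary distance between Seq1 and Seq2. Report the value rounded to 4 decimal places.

0.5254

The sequences differ at positions 6 (A/U), 10 (G/C), 11 (A/C), 13 (A/U), 19 (G/C), 24 (U/A), 25 (G/U), 26 (C/G), 27 (G/U), 29 (U/A), 31 (A/G), 34 (G/C), 36 (A/C), 39 (C/G), 42 (G/U), 43 (C/A), 45 (G/C).
p = 17/45 = 0.377778.
d = −0.75 · ln(1 − (4/3)·0.377778) = −0.75 · ln(0.496296) = −0.75 · (-0.700583) = 0.5254.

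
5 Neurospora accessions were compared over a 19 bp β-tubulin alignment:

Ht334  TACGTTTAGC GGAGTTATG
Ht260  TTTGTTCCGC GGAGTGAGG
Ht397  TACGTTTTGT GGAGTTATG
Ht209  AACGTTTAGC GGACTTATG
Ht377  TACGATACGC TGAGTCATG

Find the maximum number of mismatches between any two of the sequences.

8

Pairwise Hamming distances:
  Ht334 vs Ht260: 6
  Ht334 vs Ht397: 2
  Ht334 vs Ht209: 2
  Ht334 vs Ht377: 5
  Ht260 vs Ht397: 7
  Ht260 vs Ht209: 8
  Ht260 vs Ht377: 7
  Ht397 vs Ht209: 4
  Ht397 vs Ht377: 6
  Ht209 vs Ht377: 7
The largest is 8, between Ht260 and Ht209.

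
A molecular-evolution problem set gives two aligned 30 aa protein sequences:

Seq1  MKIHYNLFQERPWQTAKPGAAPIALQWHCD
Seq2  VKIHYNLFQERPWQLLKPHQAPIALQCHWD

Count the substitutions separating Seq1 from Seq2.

Mismatches occur at site 1 (M↔V), site 15 (T↔L), site 16 (A↔L), site 19 (G↔H), site 20 (A↔Q), site 27 (W↔C), site 29 (C↔W).
That gives 7 mismatches out of 30 aligned sites, so the Hamming distance is 7.

7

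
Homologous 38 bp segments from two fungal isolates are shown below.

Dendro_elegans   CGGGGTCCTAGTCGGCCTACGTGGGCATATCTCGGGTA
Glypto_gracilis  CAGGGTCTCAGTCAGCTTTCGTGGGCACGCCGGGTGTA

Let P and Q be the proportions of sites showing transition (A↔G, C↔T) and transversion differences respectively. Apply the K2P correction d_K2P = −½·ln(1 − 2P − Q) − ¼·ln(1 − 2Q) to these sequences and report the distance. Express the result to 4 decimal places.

Mismatches occur at site 2 (G→A, transition), site 8 (C→T, transition), site 9 (T→C, transition), site 14 (G→A, transition), site 17 (C→T, transition), site 19 (A→T, transversion), site 28 (T→C, transition), site 29 (A→G, transition), site 30 (T→C, transition), site 32 (T→G, transversion), site 33 (C→G, transversion), site 35 (G→T, transversion).
Of the 12 differences, 8 transitions and 4 transversions over 38 sites: P = 8/38 = 0.210526, Q = 4/38 = 0.105263.
d = −0.5·ln(0.473685) − 0.25·ln(0.789474) = −0.5·(-0.747213) − 0.25·(-0.236388) = 0.4327.

0.4327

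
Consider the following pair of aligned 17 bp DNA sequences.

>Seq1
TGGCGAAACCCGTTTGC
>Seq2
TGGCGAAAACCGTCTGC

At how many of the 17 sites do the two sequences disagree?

2

Differing sites — 9:C/A; 14:T/C.
That gives 2 mismatches out of 17 aligned sites, so the Hamming distance is 2.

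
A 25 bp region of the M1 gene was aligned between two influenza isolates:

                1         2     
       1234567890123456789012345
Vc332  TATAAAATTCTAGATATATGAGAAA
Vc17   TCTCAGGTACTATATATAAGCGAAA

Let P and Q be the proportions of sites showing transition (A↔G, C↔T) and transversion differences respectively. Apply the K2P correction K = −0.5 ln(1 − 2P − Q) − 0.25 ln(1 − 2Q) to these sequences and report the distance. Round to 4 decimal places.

Differing sites — 2:A/C (Tv); 4:A/C (Tv); 6:A/G (Ti); 7:A/G (Ti); 9:T/A (Tv); 13:G/T (Tv); 19:T/A (Tv); 21:A/C (Tv).
Of the 8 differences, 2 transitions and 6 transversions over 25 sites: P = 2/25 = 0.080000, Q = 6/25 = 0.240000.
d = −0.5·ln(0.600000) − 0.25·ln(0.520000) = −0.5·(-0.510826) − 0.25·(-0.653926) = 0.4189.

0.4189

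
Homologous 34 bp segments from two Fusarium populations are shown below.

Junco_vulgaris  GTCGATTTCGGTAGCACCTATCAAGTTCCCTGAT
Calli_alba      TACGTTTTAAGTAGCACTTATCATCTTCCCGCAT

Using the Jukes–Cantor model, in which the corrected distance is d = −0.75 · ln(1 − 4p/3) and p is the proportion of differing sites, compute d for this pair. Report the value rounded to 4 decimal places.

The sequences differ at positions 1 (G/T), 2 (T/A), 5 (A/T), 9 (C/A), 10 (G/A), 18 (C/T), 24 (A/T), 25 (G/C), 31 (T/G), 32 (G/C).
p = 10/34 = 0.294118.
d = −0.75 · ln(1 − (4/3)·0.294118) = −0.75 · ln(0.607843) = −0.75 · (-0.497839) = 0.3734.

0.3734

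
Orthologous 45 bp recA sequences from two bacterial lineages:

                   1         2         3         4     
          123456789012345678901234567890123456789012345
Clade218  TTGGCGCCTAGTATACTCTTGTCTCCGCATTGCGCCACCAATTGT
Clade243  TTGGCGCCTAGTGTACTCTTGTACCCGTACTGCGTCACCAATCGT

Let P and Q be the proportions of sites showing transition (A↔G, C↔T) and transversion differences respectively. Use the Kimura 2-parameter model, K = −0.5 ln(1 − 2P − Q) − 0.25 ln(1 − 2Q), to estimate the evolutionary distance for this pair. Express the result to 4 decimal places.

0.1818

Mismatches occur at site 13 (A/G, transition), site 23 (C/A, transversion), site 24 (T/C, transition), site 28 (C/T, transition), site 30 (T/C, transition), site 35 (C/T, transition), site 43 (T/C, transition).
Of the 7 differences, 6 transitions and 1 transversion over 45 sites: P = 6/45 = 0.133333, Q = 1/45 = 0.022222.
d = −0.5·ln(0.711112) − 0.25·ln(0.955556) = −0.5·(-0.340925) − 0.25·(-0.045462) = 0.1818.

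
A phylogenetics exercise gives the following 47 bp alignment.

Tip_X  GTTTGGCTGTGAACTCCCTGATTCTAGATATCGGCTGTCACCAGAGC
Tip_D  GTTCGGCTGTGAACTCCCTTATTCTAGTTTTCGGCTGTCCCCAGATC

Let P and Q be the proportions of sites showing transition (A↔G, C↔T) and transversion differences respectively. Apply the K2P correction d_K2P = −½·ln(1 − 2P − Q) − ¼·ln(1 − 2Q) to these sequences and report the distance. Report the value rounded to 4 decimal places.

Mismatches occur at site 4 (T↔C, transition), site 20 (G↔T, transversion), site 28 (A↔T, transversion), site 30 (A↔T, transversion), site 40 (A↔C, transversion), site 46 (G↔T, transversion).
Of the 6 differences, 1 transition and 5 transversions over 47 sites: P = 1/47 = 0.021277, Q = 5/47 = 0.106383.
d = −0.5·ln(0.851063) − 0.25·ln(0.787234) = −0.5·(-0.161269) − 0.25·(-0.239230) = 0.1404.

0.1404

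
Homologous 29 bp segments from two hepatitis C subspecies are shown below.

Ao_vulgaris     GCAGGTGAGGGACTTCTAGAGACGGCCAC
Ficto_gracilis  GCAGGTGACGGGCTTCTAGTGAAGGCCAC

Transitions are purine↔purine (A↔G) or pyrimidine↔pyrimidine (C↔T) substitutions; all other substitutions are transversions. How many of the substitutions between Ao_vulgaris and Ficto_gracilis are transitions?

1

Mismatches occur at site 9 (G↔C, transversion), site 12 (A↔G, transition), site 20 (A↔T, transversion), site 23 (C↔A, transversion).
Of the 4 differences, 1 transition and 3 transversions, so the answer is 1.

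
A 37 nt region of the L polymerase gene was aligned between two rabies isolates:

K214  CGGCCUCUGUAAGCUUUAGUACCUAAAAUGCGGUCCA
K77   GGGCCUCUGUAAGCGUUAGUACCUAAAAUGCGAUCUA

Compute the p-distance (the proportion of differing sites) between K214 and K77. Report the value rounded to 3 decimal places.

0.108

Differing sites — 1:C/G; 15:U/G; 33:G/A; 36:C/U.
There are 4 differences over 37 sites, so p = 4/37 = 0.108.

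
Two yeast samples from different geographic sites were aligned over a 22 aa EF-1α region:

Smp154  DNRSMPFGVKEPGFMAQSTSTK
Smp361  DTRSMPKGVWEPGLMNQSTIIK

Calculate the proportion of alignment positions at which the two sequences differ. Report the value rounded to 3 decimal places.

0.318

Mismatches occur at site 2 (N/T), site 7 (F/K), site 10 (K/W), site 14 (F/L), site 16 (A/N), site 20 (S/I), site 21 (T/I).
There are 7 differences over 22 sites, so p = 7/22 = 0.318.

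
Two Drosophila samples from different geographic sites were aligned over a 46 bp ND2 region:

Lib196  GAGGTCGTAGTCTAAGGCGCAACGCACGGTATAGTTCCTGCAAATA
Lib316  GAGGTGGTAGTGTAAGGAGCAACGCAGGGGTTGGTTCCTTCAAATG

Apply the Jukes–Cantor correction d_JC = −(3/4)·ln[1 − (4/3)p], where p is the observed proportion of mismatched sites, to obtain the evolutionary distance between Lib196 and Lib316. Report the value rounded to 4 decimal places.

Differing sites — 6:C/G; 12:C/G; 18:C/A; 27:C/G; 30:T/G; 31:A/T; 33:A/G; 40:G/T; 46:A/G.
p = 9/46 = 0.195652.
d = −0.75 · ln(1 − (4/3)·0.195652) = −0.75 · ln(0.739131) = −0.75 · (-0.302280) = 0.2267.

0.2267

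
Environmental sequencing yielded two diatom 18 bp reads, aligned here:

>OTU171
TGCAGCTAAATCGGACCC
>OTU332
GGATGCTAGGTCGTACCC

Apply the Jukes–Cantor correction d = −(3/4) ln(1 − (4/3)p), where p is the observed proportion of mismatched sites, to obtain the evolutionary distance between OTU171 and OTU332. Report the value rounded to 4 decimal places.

0.4408

The sequences differ at positions 1 (T/G), 3 (C/A), 4 (A/T), 9 (A/G), 10 (A/G), 14 (G/T).
p = 6/18 = 0.333333.
d = −0.75 · ln(1 − (4/3)·0.333333) = −0.75 · ln(0.555556) = −0.75 · (-0.587786) = 0.4408.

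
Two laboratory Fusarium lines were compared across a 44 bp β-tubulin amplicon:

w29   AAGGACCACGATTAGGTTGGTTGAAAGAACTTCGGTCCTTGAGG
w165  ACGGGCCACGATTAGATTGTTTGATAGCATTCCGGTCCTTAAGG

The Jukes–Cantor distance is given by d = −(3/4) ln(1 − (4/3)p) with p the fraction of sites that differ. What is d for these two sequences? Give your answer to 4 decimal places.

0.2388

The sequences differ at positions 2 (A/C), 5 (A/G), 16 (G/A), 20 (G/T), 25 (A/T), 28 (A/C), 30 (C/T), 32 (T/C), 41 (G/A).
p = 9/44 = 0.204545.
d = −0.75 · ln(1 − (4/3)·0.204545) = −0.75 · ln(0.727273) = −0.75 · (-0.318453) = 0.2388.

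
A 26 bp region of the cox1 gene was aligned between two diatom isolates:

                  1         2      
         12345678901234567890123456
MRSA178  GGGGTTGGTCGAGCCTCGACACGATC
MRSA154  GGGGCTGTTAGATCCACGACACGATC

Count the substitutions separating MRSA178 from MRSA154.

5

Mismatches occur at site 5 (T/C), site 8 (G/T), site 10 (C/A), site 13 (G/T), site 16 (T/A).
That gives 5 mismatches out of 26 aligned sites, so the Hamming distance is 5.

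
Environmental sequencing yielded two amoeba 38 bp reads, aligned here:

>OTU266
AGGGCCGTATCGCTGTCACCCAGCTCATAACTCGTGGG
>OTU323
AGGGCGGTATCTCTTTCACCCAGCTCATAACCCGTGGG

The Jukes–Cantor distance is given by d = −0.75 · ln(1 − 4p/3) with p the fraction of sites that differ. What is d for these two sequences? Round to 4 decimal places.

0.1134

Mismatches occur at site 6 (C→G), site 12 (G→T), site 15 (G→T), site 32 (T→C).
p = 4/38 = 0.105263.
d = −0.75 · ln(1 − (4/3)·0.105263) = −0.75 · ln(0.859649) = −0.75 · (-0.151231) = 0.1134.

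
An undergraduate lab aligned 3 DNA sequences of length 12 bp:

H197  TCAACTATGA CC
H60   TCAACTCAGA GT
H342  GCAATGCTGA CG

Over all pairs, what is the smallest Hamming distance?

4

Pairwise Hamming distances:
  H197 vs H60: 4
  H197 vs H342: 5
  H60 vs H342: 6
The smallest is 4, between H197 and H60.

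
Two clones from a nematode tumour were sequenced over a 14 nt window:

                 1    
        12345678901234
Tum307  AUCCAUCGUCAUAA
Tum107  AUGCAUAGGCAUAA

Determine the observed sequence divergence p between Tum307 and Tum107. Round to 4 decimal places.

The sequences differ at positions 3 (C/G), 7 (C/A), 9 (U/G).
There are 3 differences over 14 sites, so p = 3/14 = 0.2143.

0.2143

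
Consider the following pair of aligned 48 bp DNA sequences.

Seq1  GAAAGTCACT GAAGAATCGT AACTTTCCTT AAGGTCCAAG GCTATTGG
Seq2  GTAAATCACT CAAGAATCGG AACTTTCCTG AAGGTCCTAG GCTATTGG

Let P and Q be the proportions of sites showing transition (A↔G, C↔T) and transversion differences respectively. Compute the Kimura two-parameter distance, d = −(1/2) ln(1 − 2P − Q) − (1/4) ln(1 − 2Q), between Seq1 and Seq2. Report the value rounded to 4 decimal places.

0.1372

Differing sites — 2:A/T (Tv); 5:G/A (Ti); 11:G/C (Tv); 20:T/G (Tv); 30:T/G (Tv); 38:A/T (Tv).
Of the 6 differences, 1 transition and 5 transversions over 48 sites: P = 1/48 = 0.020833, Q = 5/48 = 0.104167.
d = −0.5·ln(0.854167) − 0.25·ln(0.791666) = −0.5·(-0.157629) − 0.25·(-0.233616) = 0.1372.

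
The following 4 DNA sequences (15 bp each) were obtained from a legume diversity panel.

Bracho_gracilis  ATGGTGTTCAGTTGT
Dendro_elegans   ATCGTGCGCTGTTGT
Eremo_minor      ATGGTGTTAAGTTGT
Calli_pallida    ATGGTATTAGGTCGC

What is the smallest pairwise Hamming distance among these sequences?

1

Pairwise Hamming distances:
  Bracho_gracilis vs Dendro_elegans: 4
  Bracho_gracilis vs Eremo_minor: 1
  Bracho_gracilis vs Calli_pallida: 5
  Dendro_elegans vs Eremo_minor: 5
  Dendro_elegans vs Calli_pallida: 8
  Eremo_minor vs Calli_pallida: 4
The smallest is 1, between Bracho_gracilis and Eremo_minor.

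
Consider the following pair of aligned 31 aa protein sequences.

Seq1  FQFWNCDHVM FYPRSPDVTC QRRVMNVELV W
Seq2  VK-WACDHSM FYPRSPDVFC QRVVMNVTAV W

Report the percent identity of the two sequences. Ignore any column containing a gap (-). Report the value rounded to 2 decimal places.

Excluding the 1 gap column leaves 30 comparable sites.
The sequences differ at positions 1 (F/V), 2 (Q/K), 5 (N/A), 9 (V/S), 19 (T/F), 23 (R/V), 28 (E/T), 29 (L/A).
22 of the 30 comparable sites match, so the percent identity is 22/30 × 100 = 73.33%.

73.33%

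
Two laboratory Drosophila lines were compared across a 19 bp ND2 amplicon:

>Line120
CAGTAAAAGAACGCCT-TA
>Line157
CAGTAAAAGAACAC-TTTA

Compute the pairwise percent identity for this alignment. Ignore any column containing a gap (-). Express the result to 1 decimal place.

94.1%

Excluding the 2 gap columns leaves 17 comparable sites.
Differing sites — 13:G/A.
16 of the 17 comparable sites match, so the percent identity is 16/17 × 100 = 94.1%.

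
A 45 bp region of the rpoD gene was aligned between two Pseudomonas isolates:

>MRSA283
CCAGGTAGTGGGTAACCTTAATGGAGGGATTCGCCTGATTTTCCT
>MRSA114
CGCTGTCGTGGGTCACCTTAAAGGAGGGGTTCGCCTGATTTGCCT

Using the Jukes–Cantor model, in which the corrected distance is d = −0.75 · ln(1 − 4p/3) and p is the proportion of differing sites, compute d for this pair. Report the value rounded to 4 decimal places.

The sequences differ at positions 2 (C/G), 3 (A/C), 4 (G/T), 7 (A/C), 14 (A/C), 22 (T/A), 29 (A/G), 42 (T/G).
p = 8/45 = 0.177778.
d = −0.75 · ln(1 − (4/3)·0.177778) = −0.75 · ln(0.762963) = −0.75 · (-0.270546) = 0.2029.

0.2029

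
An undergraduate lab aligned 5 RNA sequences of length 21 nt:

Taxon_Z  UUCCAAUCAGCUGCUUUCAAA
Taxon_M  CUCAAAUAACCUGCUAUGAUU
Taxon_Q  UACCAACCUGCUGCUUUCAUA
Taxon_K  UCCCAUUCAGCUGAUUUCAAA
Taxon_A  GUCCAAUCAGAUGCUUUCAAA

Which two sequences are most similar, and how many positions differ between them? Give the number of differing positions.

2

Pairwise Hamming distances:
  Taxon_Z vs Taxon_M: 8
  Taxon_Z vs Taxon_Q: 4
  Taxon_Z vs Taxon_K: 3
  Taxon_Z vs Taxon_A: 2
  Taxon_M vs Taxon_Q: 10
  Taxon_M vs Taxon_K: 11
  Taxon_M vs Taxon_A: 9
  Taxon_Q vs Taxon_K: 6
  Taxon_Q vs Taxon_A: 6
  Taxon_K vs Taxon_A: 5
The smallest is 2, between Taxon_Z and Taxon_A.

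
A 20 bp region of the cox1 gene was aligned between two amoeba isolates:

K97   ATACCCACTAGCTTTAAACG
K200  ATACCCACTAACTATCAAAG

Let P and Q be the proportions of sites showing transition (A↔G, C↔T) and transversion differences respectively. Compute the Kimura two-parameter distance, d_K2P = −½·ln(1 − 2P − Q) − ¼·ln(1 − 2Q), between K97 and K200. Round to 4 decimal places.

0.2330

Mismatches occur at site 11 (G↔A, transition), site 14 (T↔A, transversion), site 16 (A↔C, transversion), site 19 (C↔A, transversion).
Of the 4 differences, 1 transition and 3 transversions over 20 sites: P = 1/20 = 0.050000, Q = 3/20 = 0.150000.
d = −0.5·ln(0.750000) − 0.25·ln(0.700000) = −0.5·(-0.287682) − 0.25·(-0.356675) = 0.2330.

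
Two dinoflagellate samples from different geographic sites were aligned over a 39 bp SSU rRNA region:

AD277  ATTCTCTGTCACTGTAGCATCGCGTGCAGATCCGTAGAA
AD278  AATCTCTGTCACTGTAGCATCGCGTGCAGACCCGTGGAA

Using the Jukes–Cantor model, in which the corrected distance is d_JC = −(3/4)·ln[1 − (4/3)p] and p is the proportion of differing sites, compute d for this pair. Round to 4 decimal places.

0.0812

The sequences differ at positions 2 (T/A), 31 (T/C), 36 (A/G).
p = 3/39 = 0.076923.
d = −0.75 · ln(1 − (4/3)·0.076923) = −0.75 · ln(0.897436) = −0.75 · (-0.108213) = 0.0812.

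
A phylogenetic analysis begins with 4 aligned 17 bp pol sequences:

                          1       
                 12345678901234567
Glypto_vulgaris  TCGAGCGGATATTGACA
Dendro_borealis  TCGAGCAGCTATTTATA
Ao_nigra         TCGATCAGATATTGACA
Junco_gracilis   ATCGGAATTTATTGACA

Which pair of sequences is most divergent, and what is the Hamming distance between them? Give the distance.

Pairwise Hamming distances:
  Glypto_vulgaris vs Dendro_borealis: 4
  Glypto_vulgaris vs Ao_nigra: 2
  Glypto_vulgaris vs Junco_gracilis: 8
  Dendro_borealis vs Ao_nigra: 4
  Dendro_borealis vs Junco_gracilis: 9
  Ao_nigra vs Junco_gracilis: 8
The largest is 9, between Dendro_borealis and Junco_gracilis.

9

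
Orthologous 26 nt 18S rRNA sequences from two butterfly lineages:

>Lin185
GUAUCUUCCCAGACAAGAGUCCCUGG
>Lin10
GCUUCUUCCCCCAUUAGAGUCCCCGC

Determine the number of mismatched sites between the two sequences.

8

Differing sites — 2:U/C; 3:A/U; 11:A/C; 12:G/C; 14:C/U; 15:A/U; 24:U/C; 26:G/C.
That gives 8 mismatches out of 26 aligned sites, so the Hamming distance is 8.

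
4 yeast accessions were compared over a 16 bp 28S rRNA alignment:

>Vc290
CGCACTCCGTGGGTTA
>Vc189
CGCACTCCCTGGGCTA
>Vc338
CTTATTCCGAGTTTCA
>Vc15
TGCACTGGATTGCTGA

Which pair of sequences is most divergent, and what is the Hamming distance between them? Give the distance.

12

Pairwise Hamming distances:
  Vc290 vs Vc189: 2
  Vc290 vs Vc338: 7
  Vc290 vs Vc15: 7
  Vc189 vs Vc338: 9
  Vc189 vs Vc15: 8
  Vc338 vs Vc15: 12
The largest is 12, between Vc338 and Vc15.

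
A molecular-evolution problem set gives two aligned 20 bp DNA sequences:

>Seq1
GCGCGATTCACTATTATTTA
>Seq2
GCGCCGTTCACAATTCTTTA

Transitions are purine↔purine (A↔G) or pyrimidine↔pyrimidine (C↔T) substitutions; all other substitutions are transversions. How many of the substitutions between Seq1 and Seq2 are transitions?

Mismatches occur at site 5 (G/C, transversion), site 6 (A/G, transition), site 12 (T/A, transversion), site 16 (A/C, transversion).
Of the 4 differences, 1 transition and 3 transversions, so the answer is 1.

1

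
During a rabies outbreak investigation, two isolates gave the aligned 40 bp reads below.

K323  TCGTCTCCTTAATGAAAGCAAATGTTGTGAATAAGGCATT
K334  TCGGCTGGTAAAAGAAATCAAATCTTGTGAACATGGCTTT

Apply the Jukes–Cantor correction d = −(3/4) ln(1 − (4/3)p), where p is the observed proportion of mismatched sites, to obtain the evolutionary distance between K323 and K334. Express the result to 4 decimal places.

Differing sites — 4:T/G; 7:C/G; 8:C/G; 10:T/A; 13:T/A; 18:G/T; 24:G/C; 32:T/C; 34:A/T; 38:A/T.
p = 10/40 = 0.250000.
d = −0.75 · ln(1 − (4/3)·0.250000) = −0.75 · ln(0.666667) = −0.75 · (-0.405465) = 0.3041.

0.3041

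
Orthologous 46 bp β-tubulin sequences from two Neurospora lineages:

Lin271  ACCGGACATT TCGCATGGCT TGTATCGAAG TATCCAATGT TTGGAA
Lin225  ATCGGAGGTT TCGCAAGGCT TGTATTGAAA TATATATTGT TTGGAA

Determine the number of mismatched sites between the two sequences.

Mismatches occur at site 2 (C→T), site 7 (C→G), site 8 (A→G), site 16 (T→A), site 26 (C→T), site 30 (G→A), site 34 (C→A), site 35 (C→T), site 37 (A→T).
That gives 9 mismatches out of 46 aligned sites, so the Hamming distance is 9.

9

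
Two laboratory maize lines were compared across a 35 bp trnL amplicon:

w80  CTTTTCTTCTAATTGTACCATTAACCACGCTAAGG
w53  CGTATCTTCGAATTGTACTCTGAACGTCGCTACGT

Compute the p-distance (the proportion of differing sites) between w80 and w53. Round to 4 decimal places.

Differing sites — 2:T/G; 4:T/A; 10:T/G; 19:C/T; 20:A/C; 22:T/G; 26:C/G; 27:A/T; 33:A/C; 35:G/T.
There are 10 differences over 35 sites, so p = 10/35 = 0.2857.

0.2857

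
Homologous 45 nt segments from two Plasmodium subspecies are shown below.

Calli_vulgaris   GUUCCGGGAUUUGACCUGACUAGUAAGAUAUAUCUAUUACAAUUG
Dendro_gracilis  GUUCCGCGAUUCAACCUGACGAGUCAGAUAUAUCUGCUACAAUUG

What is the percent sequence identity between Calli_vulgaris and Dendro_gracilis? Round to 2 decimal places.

84.44%

Differing sites — 7:G/C; 12:U/C; 13:G/A; 21:U/G; 25:A/C; 36:A/G; 37:U/C.
38 of the 45 sites match, so the percent identity is 38/45 × 100 = 84.44%.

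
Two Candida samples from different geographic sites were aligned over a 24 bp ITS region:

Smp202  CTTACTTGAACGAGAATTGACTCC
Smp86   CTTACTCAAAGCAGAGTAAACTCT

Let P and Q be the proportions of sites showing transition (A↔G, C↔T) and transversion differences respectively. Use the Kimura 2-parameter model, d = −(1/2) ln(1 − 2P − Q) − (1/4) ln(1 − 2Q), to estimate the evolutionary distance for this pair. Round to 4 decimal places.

The sequences differ at positions 7 (T/C, transition), 8 (G/A, transition), 11 (C/G, transversion), 12 (G/C, transversion), 16 (A/G, transition), 18 (T/A, transversion), 19 (G/A, transition), 24 (C/T, transition).
Of the 8 differences, 5 transitions and 3 transversions over 24 sites: P = 5/24 = 0.208333, Q = 3/24 = 0.125000.
d = −0.5·ln(0.458334) − 0.25·ln(0.750000) = −0.5·(-0.780157) − 0.25·(-0.287682) = 0.4620.

0.4620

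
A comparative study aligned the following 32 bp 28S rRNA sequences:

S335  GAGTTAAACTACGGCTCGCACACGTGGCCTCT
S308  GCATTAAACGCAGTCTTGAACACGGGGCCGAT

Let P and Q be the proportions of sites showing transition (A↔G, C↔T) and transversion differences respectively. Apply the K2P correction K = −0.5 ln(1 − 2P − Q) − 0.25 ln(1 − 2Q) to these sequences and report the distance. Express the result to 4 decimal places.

0.4673

The sequences differ at positions 2 (A/C, transversion), 3 (G/A, transition), 10 (T/G, transversion), 11 (A/C, transversion), 12 (C/A, transversion), 14 (G/T, transversion), 17 (C/T, transition), 19 (C/A, transversion), 25 (T/G, transversion), 30 (T/G, transversion), 31 (C/A, transversion).
Of the 11 differences, 2 transitions and 9 transversions over 32 sites: P = 2/32 = 0.062500, Q = 9/32 = 0.281250.
d = −0.5·ln(0.593750) − 0.25·ln(0.437500) = −0.5·(-0.521297) − 0.25·(-0.826679) = 0.4673.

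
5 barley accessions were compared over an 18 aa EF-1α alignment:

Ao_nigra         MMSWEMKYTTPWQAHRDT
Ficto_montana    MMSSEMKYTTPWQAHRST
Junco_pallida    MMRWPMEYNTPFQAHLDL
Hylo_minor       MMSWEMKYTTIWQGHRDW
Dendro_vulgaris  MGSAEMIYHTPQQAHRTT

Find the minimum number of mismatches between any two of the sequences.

Pairwise Hamming distances:
  Ao_nigra vs Ficto_montana: 2
  Ao_nigra vs Junco_pallida: 7
  Ao_nigra vs Hylo_minor: 3
  Ao_nigra vs Dendro_vulgaris: 6
  Ficto_montana vs Junco_pallida: 9
  Ficto_montana vs Hylo_minor: 5
  Ficto_montana vs Dendro_vulgaris: 6
  Junco_pallida vs Hylo_minor: 9
  Junco_pallida vs Dendro_vulgaris: 10
  Hylo_minor vs Dendro_vulgaris: 9
The smallest is 2, between Ao_nigra and Ficto_montana.

2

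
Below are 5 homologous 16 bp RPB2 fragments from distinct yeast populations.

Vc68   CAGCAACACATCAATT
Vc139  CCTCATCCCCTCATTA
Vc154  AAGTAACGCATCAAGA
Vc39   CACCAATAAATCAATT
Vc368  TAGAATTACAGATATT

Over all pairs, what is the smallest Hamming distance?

3

Pairwise Hamming distances:
  Vc68 vs Vc139: 7
  Vc68 vs Vc154: 5
  Vc68 vs Vc39: 3
  Vc68 vs Vc368: 7
  Vc139 vs Vc154: 9
  Vc139 vs Vc39: 9
  Vc139 vs Vc368: 12
  Vc154 vs Vc39: 8
  Vc154 vs Vc368: 10
  Vc39 vs Vc368: 8
The smallest is 3, between Vc68 and Vc39.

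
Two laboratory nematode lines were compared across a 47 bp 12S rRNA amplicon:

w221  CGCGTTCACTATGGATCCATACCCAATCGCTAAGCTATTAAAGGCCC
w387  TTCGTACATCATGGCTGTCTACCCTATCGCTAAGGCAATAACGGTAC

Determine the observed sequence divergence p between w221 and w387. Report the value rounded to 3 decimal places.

Mismatches occur at site 1 (C/T), site 2 (G/T), site 6 (T/A), site 9 (C/T), site 10 (T/C), site 15 (A/C), site 17 (C/G), site 18 (C/T), site 19 (A/C), site 25 (A/T), site 35 (C/G), site 36 (T/C), site 38 (T/A), site 42 (A/C), site 45 (C/T), site 46 (C/A).
There are 16 differences over 47 sites, so p = 16/47 = 0.340.

0.340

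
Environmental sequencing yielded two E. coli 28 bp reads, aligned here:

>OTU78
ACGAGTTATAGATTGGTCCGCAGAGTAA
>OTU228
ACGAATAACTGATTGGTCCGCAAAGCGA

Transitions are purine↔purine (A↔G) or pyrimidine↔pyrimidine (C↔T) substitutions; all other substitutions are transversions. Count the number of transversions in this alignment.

2

Differing sites — 5:G/A (Ti); 7:T/A (Tv); 9:T/C (Ti); 10:A/T (Tv); 23:G/A (Ti); 26:T/C (Ti); 27:A/G (Ti).
Of the 7 differences, 5 transitions and 2 transversions, so the answer is 2.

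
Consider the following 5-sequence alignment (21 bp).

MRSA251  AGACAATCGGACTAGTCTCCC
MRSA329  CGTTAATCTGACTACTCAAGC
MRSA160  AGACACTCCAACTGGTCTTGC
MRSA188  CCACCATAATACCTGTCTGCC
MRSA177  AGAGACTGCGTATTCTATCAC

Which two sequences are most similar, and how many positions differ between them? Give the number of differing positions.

6

Pairwise Hamming distances:
  MRSA251 vs MRSA329: 8
  MRSA251 vs MRSA160: 6
  MRSA251 vs MRSA188: 9
  MRSA251 vs MRSA177: 10
  MRSA329 vs MRSA160: 10
  MRSA329 vs MRSA188: 13
  MRSA329 vs MRSA177: 13
  MRSA160 vs MRSA188: 11
  MRSA160 vs MRSA177: 10
  MRSA188 vs MRSA177: 15
The smallest is 6, between MRSA251 and MRSA160.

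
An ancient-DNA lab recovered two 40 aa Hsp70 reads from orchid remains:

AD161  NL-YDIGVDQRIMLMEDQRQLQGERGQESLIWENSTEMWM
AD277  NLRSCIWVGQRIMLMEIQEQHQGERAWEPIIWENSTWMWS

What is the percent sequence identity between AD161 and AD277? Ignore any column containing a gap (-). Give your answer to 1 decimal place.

66.7%

Excluding the 1 gap column leaves 39 comparable sites.
Mismatches occur at site 4 (Y→S), site 5 (D→C), site 7 (G→W), site 9 (D→G), site 17 (D→I), site 19 (R→E), site 21 (L→H), site 26 (G→A), site 27 (Q→W), site 29 (S→P), site 30 (L→I), site 37 (E→W), site 40 (M→S).
26 of the 39 comparable sites match, so the percent identity is 26/39 × 100 = 66.7%.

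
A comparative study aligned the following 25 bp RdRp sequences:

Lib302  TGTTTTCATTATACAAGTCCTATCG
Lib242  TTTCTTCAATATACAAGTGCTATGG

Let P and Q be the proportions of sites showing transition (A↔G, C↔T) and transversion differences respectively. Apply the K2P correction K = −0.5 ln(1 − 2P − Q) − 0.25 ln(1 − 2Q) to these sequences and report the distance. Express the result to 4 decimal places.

Mismatches occur at site 2 (G↔T, transversion), site 4 (T↔C, transition), site 9 (T↔A, transversion), site 19 (C↔G, transversion), site 24 (C↔G, transversion).
Of the 5 differences, 1 transition and 4 transversions over 25 sites: P = 1/25 = 0.040000, Q = 4/25 = 0.160000.
d = −0.5·ln(0.760000) − 0.25·ln(0.680000) = −0.5·(-0.274437) − 0.25·(-0.385662) = 0.2336.

0.2336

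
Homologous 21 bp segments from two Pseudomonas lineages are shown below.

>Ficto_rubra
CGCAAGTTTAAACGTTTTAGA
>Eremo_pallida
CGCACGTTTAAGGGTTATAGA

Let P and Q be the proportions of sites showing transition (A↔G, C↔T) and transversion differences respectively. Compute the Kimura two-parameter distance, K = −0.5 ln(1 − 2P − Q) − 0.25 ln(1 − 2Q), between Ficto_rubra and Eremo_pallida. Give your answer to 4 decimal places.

0.2201

The sequences differ at positions 5 (A/C, transversion), 12 (A/G, transition), 13 (C/G, transversion), 17 (T/A, transversion).
Of the 4 differences, 1 transition and 3 transversions over 21 sites: P = 1/21 = 0.047619, Q = 3/21 = 0.142857.
d = −0.5·ln(0.761905) − 0.25·ln(0.714286) = −0.5·(-0.271933) − 0.25·(-0.336472) = 0.2201.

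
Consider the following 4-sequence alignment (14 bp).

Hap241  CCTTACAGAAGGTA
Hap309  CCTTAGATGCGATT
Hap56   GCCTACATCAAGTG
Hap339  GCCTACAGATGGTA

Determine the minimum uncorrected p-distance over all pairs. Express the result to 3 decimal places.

0.214

Pairwise Hamming distances:
  Hap241 vs Hap309: 6
  Hap241 vs Hap56: 6
  Hap241 vs Hap339: 3
  Hap309 vs Hap56: 8
  Hap309 vs Hap339: 8
  Hap56 vs Hap339: 5
The smallest is 3 mismatches, between Hap241 and Hap339; p = 3/14 = 0.214.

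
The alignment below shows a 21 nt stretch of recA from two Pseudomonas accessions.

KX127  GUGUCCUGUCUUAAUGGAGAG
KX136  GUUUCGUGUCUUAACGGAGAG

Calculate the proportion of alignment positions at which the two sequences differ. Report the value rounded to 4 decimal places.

Mismatches occur at site 3 (G→U), site 6 (C→G), site 15 (U→C).
There are 3 differences over 21 sites, so p = 3/21 = 0.1429.

0.1429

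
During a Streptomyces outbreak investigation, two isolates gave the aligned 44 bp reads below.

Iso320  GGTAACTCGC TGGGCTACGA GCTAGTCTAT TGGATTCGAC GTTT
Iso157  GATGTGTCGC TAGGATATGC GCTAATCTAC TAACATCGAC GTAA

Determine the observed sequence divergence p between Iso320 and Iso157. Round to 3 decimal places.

0.364

The sequences differ at positions 2 (G/A), 4 (A/G), 5 (A/T), 6 (C/G), 12 (G/A), 15 (C/A), 18 (C/T), 20 (A/C), 25 (G/A), 30 (T/C), 32 (G/A), 33 (G/A), 34 (A/C), 35 (T/A), 43 (T/A), 44 (T/A).
There are 16 differences over 44 sites, so p = 16/44 = 0.364.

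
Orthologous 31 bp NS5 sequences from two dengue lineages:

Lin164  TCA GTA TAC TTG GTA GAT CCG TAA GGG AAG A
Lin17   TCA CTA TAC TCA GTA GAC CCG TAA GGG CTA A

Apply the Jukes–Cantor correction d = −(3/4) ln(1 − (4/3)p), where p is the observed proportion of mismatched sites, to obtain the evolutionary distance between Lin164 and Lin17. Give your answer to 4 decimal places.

The sequences differ at positions 4 (G/C), 11 (T/C), 12 (G/A), 18 (T/C), 28 (A/C), 29 (A/T), 30 (G/A).
p = 7/31 = 0.225806.
d = −0.75 · ln(1 − (4/3)·0.225806) = −0.75 · ln(0.698925) = −0.75 · (-0.358212) = 0.2687.

0.2687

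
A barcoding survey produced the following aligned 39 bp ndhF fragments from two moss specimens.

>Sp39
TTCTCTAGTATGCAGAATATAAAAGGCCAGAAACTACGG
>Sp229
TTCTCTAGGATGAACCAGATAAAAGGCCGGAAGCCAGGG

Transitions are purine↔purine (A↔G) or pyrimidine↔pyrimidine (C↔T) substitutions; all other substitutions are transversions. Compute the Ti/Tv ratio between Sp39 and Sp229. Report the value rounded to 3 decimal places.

0.500

The sequences differ at positions 9 (T/G, transversion), 13 (C/A, transversion), 15 (G/C, transversion), 16 (A/C, transversion), 18 (T/G, transversion), 29 (A/G, transition), 33 (A/G, transition), 35 (T/C, transition), 37 (C/G, transversion).
Of the 9 differences, 3 transitions and 6 transversions, so Ti/Tv = 3/6 = 0.500.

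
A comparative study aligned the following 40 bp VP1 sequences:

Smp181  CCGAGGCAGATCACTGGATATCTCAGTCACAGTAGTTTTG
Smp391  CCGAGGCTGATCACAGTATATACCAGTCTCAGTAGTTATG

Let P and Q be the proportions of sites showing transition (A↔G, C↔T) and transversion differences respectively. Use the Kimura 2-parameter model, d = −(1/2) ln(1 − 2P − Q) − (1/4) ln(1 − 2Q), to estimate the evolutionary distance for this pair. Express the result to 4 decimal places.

0.2007

The sequences differ at positions 8 (A/T, transversion), 15 (T/A, transversion), 17 (G/T, transversion), 22 (C/A, transversion), 23 (T/C, transition), 29 (A/T, transversion), 38 (T/A, transversion).
Of the 7 differences, 1 transition and 6 transversions over 40 sites: P = 1/40 = 0.025000, Q = 6/40 = 0.150000.
d = −0.5·ln(0.800000) − 0.25·ln(0.700000) = −0.5·(-0.223144) − 0.25·(-0.356675) = 0.2007.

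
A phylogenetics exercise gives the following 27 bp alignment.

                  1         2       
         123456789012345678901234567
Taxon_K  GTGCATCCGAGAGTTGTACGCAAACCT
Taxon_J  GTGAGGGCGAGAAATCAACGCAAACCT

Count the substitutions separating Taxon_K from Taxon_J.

Mismatches occur at site 4 (C/A), site 5 (A/G), site 6 (T/G), site 7 (C/G), site 13 (G/A), site 14 (T/A), site 16 (G/C), site 17 (T/A).
That gives 8 mismatches out of 27 aligned sites, so the Hamming distance is 8.

8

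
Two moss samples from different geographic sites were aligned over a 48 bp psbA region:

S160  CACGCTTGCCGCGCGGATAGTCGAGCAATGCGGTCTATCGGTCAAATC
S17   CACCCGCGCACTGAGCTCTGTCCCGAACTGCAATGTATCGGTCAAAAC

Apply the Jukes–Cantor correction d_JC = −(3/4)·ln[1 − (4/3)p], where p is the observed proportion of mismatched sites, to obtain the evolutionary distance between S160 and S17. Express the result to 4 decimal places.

0.5627

Differing sites — 4:G/C; 6:T/G; 7:T/C; 10:C/A; 11:G/C; 12:C/T; 14:C/A; 16:G/C; 17:A/T; 18:T/C; 19:A/T; 23:G/C; 24:A/C; 26:C/A; 28:A/C; 32:G/A; 33:G/A; 35:C/G; 47:T/A.
p = 19/48 = 0.395833.
d = −0.75 · ln(1 − (4/3)·0.395833) = −0.75 · ln(0.472223) = −0.75 · (-0.750304) = 0.5627.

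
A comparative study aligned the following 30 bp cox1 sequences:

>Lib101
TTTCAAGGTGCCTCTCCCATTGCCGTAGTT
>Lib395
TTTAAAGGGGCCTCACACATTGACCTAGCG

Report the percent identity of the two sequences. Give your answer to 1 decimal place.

73.3%

Mismatches occur at site 4 (C→A), site 9 (T→G), site 15 (T→A), site 17 (C→A), site 23 (C→A), site 25 (G→C), site 29 (T→C), site 30 (T→G).
22 of the 30 sites match, so the percent identity is 22/30 × 100 = 73.3%.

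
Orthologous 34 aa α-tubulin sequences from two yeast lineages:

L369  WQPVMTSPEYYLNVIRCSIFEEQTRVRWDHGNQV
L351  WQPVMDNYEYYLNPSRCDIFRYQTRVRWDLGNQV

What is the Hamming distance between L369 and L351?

The sequences differ at positions 6 (T/D), 7 (S/N), 8 (P/Y), 14 (V/P), 15 (I/S), 18 (S/D), 21 (E/R), 22 (E/Y), 30 (H/L).
That gives 9 mismatches out of 34 aligned sites, so the Hamming distance is 9.

9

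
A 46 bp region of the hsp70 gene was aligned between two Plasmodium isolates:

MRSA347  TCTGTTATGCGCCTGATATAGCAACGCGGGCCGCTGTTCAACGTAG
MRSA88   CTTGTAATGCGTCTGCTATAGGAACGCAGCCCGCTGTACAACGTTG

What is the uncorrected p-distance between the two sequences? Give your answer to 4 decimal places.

0.2174

The sequences differ at positions 1 (T/C), 2 (C/T), 6 (T/A), 12 (C/T), 16 (A/C), 22 (C/G), 28 (G/A), 30 (G/C), 38 (T/A), 45 (A/T).
There are 10 differences over 46 sites, so p = 10/46 = 0.2174.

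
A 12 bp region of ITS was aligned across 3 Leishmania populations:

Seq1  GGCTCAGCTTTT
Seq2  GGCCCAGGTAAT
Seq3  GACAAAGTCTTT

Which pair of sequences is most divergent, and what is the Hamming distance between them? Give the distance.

7

Pairwise Hamming distances:
  Seq1 vs Seq2: 4
  Seq1 vs Seq3: 5
  Seq2 vs Seq3: 7
The largest is 7, between Seq2 and Seq3.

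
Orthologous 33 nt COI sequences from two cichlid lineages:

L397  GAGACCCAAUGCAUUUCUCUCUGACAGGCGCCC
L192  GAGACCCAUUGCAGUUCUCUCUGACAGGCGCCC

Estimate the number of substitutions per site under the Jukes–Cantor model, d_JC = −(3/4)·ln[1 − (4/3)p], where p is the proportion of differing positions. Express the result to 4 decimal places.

0.0632

Differing sites — 9:A/U; 14:U/G.
p = 2/33 = 0.060606.
d = −0.75 · ln(1 − (4/3)·0.060606) = −0.75 · ln(0.919192) = −0.75 · (-0.084260) = 0.0632.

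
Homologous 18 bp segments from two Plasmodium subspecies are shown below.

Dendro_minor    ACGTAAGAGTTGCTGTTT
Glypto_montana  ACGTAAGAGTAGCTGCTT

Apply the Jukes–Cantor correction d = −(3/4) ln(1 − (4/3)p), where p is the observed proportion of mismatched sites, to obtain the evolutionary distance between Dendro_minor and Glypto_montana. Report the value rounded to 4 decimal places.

0.1203

The sequences differ at positions 11 (T/A), 16 (T/C).
p = 2/18 = 0.111111.
d = −0.75 · ln(1 − (4/3)·0.111111) = −0.75 · ln(0.851852) = −0.75 · (-0.160342) = 0.1203.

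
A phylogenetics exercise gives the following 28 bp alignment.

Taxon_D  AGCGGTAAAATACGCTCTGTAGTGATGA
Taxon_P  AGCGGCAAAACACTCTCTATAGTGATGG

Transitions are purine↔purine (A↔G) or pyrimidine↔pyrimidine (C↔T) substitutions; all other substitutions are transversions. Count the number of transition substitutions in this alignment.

Differing sites — 6:T/C (Ti); 11:T/C (Ti); 14:G/T (Tv); 19:G/A (Ti); 28:A/G (Ti).
Of the 5 differences, 4 transitions and 1 transversion, so the answer is 4.

4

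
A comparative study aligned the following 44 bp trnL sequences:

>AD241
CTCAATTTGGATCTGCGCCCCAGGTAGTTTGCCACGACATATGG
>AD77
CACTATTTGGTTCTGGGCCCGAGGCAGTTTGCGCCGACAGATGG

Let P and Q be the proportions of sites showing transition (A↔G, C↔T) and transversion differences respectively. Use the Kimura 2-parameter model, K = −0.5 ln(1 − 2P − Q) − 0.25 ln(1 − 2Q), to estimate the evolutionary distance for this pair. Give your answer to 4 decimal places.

The sequences differ at positions 2 (T/A, transversion), 4 (A/T, transversion), 11 (A/T, transversion), 16 (C/G, transversion), 21 (C/G, transversion), 25 (T/C, transition), 33 (C/G, transversion), 34 (A/C, transversion), 40 (T/G, transversion).
Of the 9 differences, 1 transition and 8 transversions over 44 sites: P = 1/44 = 0.022727, Q = 8/44 = 0.181818.
d = −0.5·ln(0.772728) − 0.25·ln(0.636364) = −0.5·(-0.257828) − 0.25·(-0.451985) = 0.2419.

0.2419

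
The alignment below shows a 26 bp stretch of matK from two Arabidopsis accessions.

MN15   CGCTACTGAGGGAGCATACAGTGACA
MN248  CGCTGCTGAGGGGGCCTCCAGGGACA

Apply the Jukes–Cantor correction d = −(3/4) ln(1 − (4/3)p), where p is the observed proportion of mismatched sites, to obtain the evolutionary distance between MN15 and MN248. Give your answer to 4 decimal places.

Differing sites — 5:A/G; 13:A/G; 16:A/C; 18:A/C; 22:T/G.
p = 5/26 = 0.192308.
d = −0.75 · ln(1 − (4/3)·0.192308) = −0.75 · ln(0.743589) = −0.75 · (-0.296267) = 0.2222.

0.2222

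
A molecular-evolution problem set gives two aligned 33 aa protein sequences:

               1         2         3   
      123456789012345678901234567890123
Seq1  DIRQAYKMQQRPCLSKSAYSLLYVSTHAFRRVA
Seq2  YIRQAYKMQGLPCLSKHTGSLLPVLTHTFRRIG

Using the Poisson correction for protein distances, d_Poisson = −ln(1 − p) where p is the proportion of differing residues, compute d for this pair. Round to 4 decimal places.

0.4055

Differing sites — 1:D/Y; 10:Q/G; 11:R/L; 17:S/H; 18:A/T; 19:Y/G; 23:Y/P; 25:S/L; 28:A/T; 32:V/I; 33:A/G.
p = 11/33 = 0.333333.
d = −ln(1 − 0.333333) = −ln(0.666667) = 0.4055.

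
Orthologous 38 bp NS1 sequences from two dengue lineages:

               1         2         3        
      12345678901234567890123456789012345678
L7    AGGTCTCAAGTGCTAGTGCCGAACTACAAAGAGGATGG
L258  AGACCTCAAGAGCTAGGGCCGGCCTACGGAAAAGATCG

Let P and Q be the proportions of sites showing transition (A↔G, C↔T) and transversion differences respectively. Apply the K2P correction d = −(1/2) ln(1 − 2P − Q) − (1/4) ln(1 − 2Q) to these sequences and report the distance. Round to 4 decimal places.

0.3800

The sequences differ at positions 3 (G/A, transition), 4 (T/C, transition), 11 (T/A, transversion), 17 (T/G, transversion), 22 (A/G, transition), 23 (A/C, transversion), 28 (A/G, transition), 29 (A/G, transition), 31 (G/A, transition), 33 (G/A, transition), 37 (G/C, transversion).
Of the 11 differences, 7 transitions and 4 transversions over 38 sites: P = 7/38 = 0.184211, Q = 4/38 = 0.105263.
d = −0.5·ln(0.526315) − 0.25·ln(0.789474) = −0.5·(-0.641855) − 0.25·(-0.236388) = 0.3800.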